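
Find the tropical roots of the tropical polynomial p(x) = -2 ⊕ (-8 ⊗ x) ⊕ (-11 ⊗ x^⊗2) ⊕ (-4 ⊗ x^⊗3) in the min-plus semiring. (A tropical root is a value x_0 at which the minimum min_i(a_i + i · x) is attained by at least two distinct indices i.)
Roots: {-7, 3, 6}

Each tropical root is a break point of the lower envelope of the lines y = a_i + i · x (there are 4 lines, with slopes 0, 1, ..., 3). Only the lines that attain the minimum somewhere contribute to roots; other lines are dominated. Here the surviving (envelope) indices are i = 3, i = 2, i = 1, i = 0.
Intersections between consecutive envelope lines give the roots: for adjacent envelope indices i < j the intersection is x = (a_i − a_j) / (j − i). Reading off the sorted break points: {-7, 3, 6}.
Verification: at each break x_0, at least two indices attain the minimum of min_i(a_i + i · x_0).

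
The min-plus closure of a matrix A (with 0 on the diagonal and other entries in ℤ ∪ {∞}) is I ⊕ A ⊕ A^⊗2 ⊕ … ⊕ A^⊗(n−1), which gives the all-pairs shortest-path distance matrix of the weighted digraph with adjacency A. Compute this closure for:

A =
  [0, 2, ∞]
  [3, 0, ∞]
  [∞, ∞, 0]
Closure =
  [0, 2, ∞]
  [3, 0, ∞]
  [∞, ∞, 0]

This is the Floyd-Warshall all-pairs shortest-path computation. For each intermediate vertex k = 0, 1, …, 2, update dist[i][j] ← min(dist[i][j], dist[i][k] + dist[k][j]). The final matrix gives, for each (i, j), the minimum total weight of any directed path from i to j (possibly empty when i = j).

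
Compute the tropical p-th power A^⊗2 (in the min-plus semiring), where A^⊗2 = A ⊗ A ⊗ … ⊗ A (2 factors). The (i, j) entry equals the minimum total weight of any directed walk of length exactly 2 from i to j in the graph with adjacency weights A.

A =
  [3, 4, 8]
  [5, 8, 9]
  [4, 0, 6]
A^⊗2 =
  [6, 7, 11]
  [8, 9, 13]
  [5, 6, 9]

Each entry (A^⊗2)_ij equals the minimum over all length-2 walks i = v_0 → v_1 → … → v_2 = j of Σ_t A[v_t][v_{t+1}]. For example, for (i, j) = (0, 2) we minimise over 3 possible intermediate vertex sequences; the minimum is 11, attained along the walk 0 → 0 → 2.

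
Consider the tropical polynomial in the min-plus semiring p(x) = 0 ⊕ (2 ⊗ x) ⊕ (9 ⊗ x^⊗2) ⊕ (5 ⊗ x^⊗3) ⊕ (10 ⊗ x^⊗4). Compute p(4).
p(4) = 0

A tropical monomial a ⊗ x^⊗i evaluates to a + i · x. Evaluating each term at x = 4:
  Term 0 contributes 0 + 0 · 4 = 0
  Term 1 contributes 2 + 1 · 4 = 6
  Term 2 contributes 9 + 2 · 4 = 17
  Term 3 contributes 5 + 3 · 4 = 17
  Term 4 contributes 10 + 4 · 4 = 26
p(4) = ⊕ of these = min[0, 6, 17, 17, 26] = 0.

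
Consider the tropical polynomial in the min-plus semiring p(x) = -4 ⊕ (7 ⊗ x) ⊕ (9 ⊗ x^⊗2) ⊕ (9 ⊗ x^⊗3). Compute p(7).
p(7) = -4

A tropical monomial a ⊗ x^⊗i evaluates to a + i · x. Evaluating each term at x = 7:
  Term 0 contributes -4 + 0 · 7 = -4
  Term 1 contributes 7 + 1 · 7 = 14
  Term 2 contributes 9 + 2 · 7 = 23
  Term 3 contributes 9 + 3 · 7 = 30
p(7) = ⊕ of these = min[-4, 14, 23, 30] = -4.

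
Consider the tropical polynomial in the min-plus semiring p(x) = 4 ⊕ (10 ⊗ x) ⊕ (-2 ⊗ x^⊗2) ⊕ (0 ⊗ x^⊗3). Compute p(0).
p(0) = -2

A tropical monomial a ⊗ x^⊗i evaluates to a + i · x. Evaluating each term at x = 0:
  Term 0 contributes 4 + 0 · 0 = 4
  Term 1 contributes 10 + 1 · 0 = 10
  Term 2 contributes -2 + 2 · 0 = -2
  Term 3 contributes 0 + 3 · 0 = 0
p(0) = ⊕ of these = min[4, 10, -2, 0] = -2.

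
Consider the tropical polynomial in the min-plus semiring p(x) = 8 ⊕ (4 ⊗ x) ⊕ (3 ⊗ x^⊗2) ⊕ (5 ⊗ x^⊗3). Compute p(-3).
p(-3) = -4

A tropical monomial a ⊗ x^⊗i evaluates to a + i · x. Evaluating each term at x = -3:
  Term 0 contributes 8 + 0 · -3 = 8
  Term 1 contributes 4 + 1 · -3 = 1
  Term 2 contributes 3 + 2 · -3 = -3
  Term 3 contributes 5 + 3 · -3 = -4
p(-3) = ⊕ of these = min[8, 1, -3, -4] = -4.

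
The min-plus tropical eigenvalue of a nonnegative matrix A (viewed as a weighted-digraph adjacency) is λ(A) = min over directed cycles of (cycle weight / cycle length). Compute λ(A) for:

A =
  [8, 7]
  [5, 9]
λ(A) = 6

Enumerate directed cycles and compute their means (weight / length). Sample:
  cycle 0 → 0: weight = 8, length = 1, mean = 8/1 ≈ 8.000
  cycle 1 → 1: weight = 9, length = 1, mean = 9/1 ≈ 9.000
  cycle 0 → 1 → 0: weight = 12, length = 2, mean = 12/2 ≈ 6.000
  cycle 1 → 0 → 1: weight = 12, length = 2, mean = 12/2 ≈ 6.000
Minimum mean = 6.000, attained e.g. along the cycle 0 → 1 → 0 with weight 12 and length 2. So λ(A) = 12/2 = 6.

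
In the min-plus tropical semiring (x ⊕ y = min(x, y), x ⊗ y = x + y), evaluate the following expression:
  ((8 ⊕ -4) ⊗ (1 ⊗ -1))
((8 ⊕ -4) ⊗ (1 ⊗ -1)) = -4

Expand innermost to outermost. Recall ⊕ takes the minimum of its arguments and ⊗ takes their sum. Working out the expression ((8 ⊕ -4) ⊗ (1 ⊗ -1)) gives -4.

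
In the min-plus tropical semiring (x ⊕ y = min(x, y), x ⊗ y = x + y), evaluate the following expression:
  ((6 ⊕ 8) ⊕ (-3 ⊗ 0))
((6 ⊕ 8) ⊕ (-3 ⊗ 0)) = -3

Expand innermost to outermost. Recall ⊕ takes the minimum of its arguments and ⊗ takes their sum. Working out the expression ((6 ⊕ 8) ⊕ (-3 ⊗ 0)) gives -3.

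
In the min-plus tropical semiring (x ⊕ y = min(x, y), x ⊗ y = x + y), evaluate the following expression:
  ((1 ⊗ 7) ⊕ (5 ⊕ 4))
((1 ⊗ 7) ⊕ (5 ⊕ 4)) = 4

Expand innermost to outermost. Recall ⊕ takes the minimum of its arguments and ⊗ takes their sum. Working out the expression ((1 ⊗ 7) ⊕ (5 ⊕ 4)) gives 4.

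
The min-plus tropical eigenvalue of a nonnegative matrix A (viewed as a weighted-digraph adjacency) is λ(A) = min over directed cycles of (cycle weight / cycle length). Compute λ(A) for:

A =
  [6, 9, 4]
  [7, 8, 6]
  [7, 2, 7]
λ(A) = 4

Enumerate directed cycles and compute their means (weight / length). Sample:
  cycle 0 → 0: weight = 6, length = 1, mean = 6/1 ≈ 6.000
  cycle 1 → 1: weight = 8, length = 1, mean = 8/1 ≈ 8.000
  cycle 2 → 2: weight = 7, length = 1, mean = 7/1 ≈ 7.000
  cycle 0 → 1 → 0: weight = 16, length = 2, mean = 16/2 ≈ 8.000
  cycle 0 → 2 → 0: weight = 11, length = 2, mean = 11/2 ≈ 5.500
  cycle 1 → 0 → 1: weight = 16, length = 2, mean = 16/2 ≈ 8.000
Minimum mean = 4.000, attained e.g. along the cycle 1 → 2 → 1 with weight 8 and length 2. So λ(A) = 8/2 = 4.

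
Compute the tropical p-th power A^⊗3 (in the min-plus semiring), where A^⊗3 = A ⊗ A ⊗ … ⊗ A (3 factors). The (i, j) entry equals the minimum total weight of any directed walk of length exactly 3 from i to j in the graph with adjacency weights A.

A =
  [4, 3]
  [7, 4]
A^⊗3 =
  [12, 11]
  [15, 12]

Each entry (A^⊗3)_ij equals the minimum over all length-3 walks i = v_0 → v_1 → … → v_3 = j of Σ_t A[v_t][v_{t+1}]. For example, for (i, j) = (0, 1) we minimise over 4 possible intermediate vertex sequences; the minimum is 11, attained along the walk 0 → 0 → 0 → 1.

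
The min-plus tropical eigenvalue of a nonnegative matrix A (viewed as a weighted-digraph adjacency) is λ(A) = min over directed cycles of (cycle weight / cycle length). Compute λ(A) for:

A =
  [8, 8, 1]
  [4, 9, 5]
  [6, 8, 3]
λ(A) = 3

Enumerate directed cycles and compute their means (weight / length). Sample:
  cycle 0 → 0: weight = 8, length = 1, mean = 8/1 ≈ 8.000
  cycle 1 → 1: weight = 9, length = 1, mean = 9/1 ≈ 9.000
  cycle 2 → 2: weight = 3, length = 1, mean = 3/1 ≈ 3.000
  cycle 0 → 1 → 0: weight = 12, length = 2, mean = 12/2 ≈ 6.000
  cycle 0 → 2 → 0: weight = 7, length = 2, mean = 7/2 ≈ 3.500
  cycle 1 → 0 → 1: weight = 12, length = 2, mean = 12/2 ≈ 6.000
Minimum mean = 3.000, attained e.g. along the cycle 2 → 2 with weight 3 and length 1. So λ(A) = 3/1 = 3.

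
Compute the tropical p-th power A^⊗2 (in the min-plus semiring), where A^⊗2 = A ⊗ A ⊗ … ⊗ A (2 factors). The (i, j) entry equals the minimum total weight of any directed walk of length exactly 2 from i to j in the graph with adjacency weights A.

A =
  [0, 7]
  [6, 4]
A^⊗2 =
  [0, 7]
  [6, 8]

Each entry (A^⊗2)_ij equals the minimum over all length-2 walks i = v_0 → v_1 → … → v_2 = j of Σ_t A[v_t][v_{t+1}]. For example, for (i, j) = (0, 1) we minimise over 2 possible intermediate vertex sequences; the minimum is 7, attained along the walk 0 → 0 → 1.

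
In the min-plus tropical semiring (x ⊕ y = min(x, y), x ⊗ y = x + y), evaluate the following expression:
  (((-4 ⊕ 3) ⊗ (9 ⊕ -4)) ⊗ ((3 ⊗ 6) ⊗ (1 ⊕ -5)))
(((-4 ⊕ 3) ⊗ (9 ⊕ -4)) ⊗ ((3 ⊗ 6) ⊗ (1 ⊕ -5))) = -4

Expand innermost to outermost. Recall ⊕ takes the minimum of its arguments and ⊗ takes their sum. Working out the expression (((-4 ⊕ 3) ⊗ (9 ⊕ -4)) ⊗ ((3 ⊗ 6) ⊗ (1 ⊕ -5))) gives -4.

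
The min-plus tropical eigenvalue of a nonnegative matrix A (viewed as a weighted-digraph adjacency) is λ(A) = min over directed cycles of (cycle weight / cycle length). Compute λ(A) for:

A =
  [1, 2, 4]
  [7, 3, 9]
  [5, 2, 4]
λ(A) = 1

Enumerate directed cycles and compute their means (weight / length). Sample:
  cycle 0 → 0: weight = 1, length = 1, mean = 1/1 ≈ 1.000
  cycle 1 → 1: weight = 3, length = 1, mean = 3/1 ≈ 3.000
  cycle 2 → 2: weight = 4, length = 1, mean = 4/1 ≈ 4.000
  cycle 0 → 1 → 0: weight = 9, length = 2, mean = 9/2 ≈ 4.500
  cycle 0 → 2 → 0: weight = 9, length = 2, mean = 9/2 ≈ 4.500
  cycle 1 → 0 → 1: weight = 9, length = 2, mean = 9/2 ≈ 4.500
Minimum mean = 1.000, attained e.g. along the cycle 0 → 0 with weight 1 and length 1. So λ(A) = 1/1 = 1.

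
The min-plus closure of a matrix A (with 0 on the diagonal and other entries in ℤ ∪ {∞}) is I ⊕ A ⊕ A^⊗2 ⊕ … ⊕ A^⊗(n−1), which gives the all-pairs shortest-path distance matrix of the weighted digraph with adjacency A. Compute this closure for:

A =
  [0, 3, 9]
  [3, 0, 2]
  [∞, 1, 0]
Closure =
  [0, 3, 5]
  [3, 0, 2]
  [4, 1, 0]

This is the Floyd-Warshall all-pairs shortest-path computation. For each intermediate vertex k = 0, 1, …, 2, update dist[i][j] ← min(dist[i][j], dist[i][k] + dist[k][j]). The final matrix gives, for each (i, j), the minimum total weight of any directed path from i to j (possibly empty when i = j).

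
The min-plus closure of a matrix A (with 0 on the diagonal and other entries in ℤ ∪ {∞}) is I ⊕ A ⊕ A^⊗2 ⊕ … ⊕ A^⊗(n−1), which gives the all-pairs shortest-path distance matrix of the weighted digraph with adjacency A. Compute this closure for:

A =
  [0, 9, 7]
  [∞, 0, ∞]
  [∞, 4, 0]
Closure =
  [0, 9, 7]
  [∞, 0, ∞]
  [∞, 4, 0]

This is the Floyd-Warshall all-pairs shortest-path computation. For each intermediate vertex k = 0, 1, …, 2, update dist[i][j] ← min(dist[i][j], dist[i][k] + dist[k][j]). The final matrix gives, for each (i, j), the minimum total weight of any directed path from i to j (possibly empty when i = j).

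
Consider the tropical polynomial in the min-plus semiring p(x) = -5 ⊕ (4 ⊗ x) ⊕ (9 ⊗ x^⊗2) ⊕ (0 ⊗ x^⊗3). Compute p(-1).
p(-1) = -5

A tropical monomial a ⊗ x^⊗i evaluates to a + i · x. Evaluating each term at x = -1:
  Term 0 contributes -5 + 0 · -1 = -5
  Term 1 contributes 4 + 1 · -1 = 3
  Term 2 contributes 9 + 2 · -1 = 7
  Term 3 contributes 0 + 3 · -1 = -3
p(-1) = ⊕ of these = min[-5, 3, 7, -3] = -5.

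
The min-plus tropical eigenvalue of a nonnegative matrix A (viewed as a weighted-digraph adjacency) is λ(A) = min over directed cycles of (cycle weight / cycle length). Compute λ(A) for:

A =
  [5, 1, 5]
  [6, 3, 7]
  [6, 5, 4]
λ(A) = 3

Enumerate directed cycles and compute their means (weight / length). Sample:
  cycle 0 → 0: weight = 5, length = 1, mean = 5/1 ≈ 5.000
  cycle 1 → 1: weight = 3, length = 1, mean = 3/1 ≈ 3.000
  cycle 2 → 2: weight = 4, length = 1, mean = 4/1 ≈ 4.000
  cycle 0 → 1 → 0: weight = 7, length = 2, mean = 7/2 ≈ 3.500
  cycle 0 → 2 → 0: weight = 11, length = 2, mean = 11/2 ≈ 5.500
  cycle 1 → 0 → 1: weight = 7, length = 2, mean = 7/2 ≈ 3.500
Minimum mean = 3.000, attained e.g. along the cycle 1 → 1 with weight 3 and length 1. So λ(A) = 3/1 = 3.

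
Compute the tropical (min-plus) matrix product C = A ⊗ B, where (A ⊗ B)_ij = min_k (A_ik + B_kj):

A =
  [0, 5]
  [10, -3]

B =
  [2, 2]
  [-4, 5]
A ⊗ B =
  [1, 2]
  [-7, 2]

Apply the min-plus product entry-by-entry:
  C[0][0] = min over k of (A[0][0] + B[0][0] = 0 + 2 = 2, A[0][1] + B[1][0] = 5 + -4 = 1) = 1 (attained at k = 1)
  C[0][1] = min over k of (A[0][0] + B[0][1] = 0 + 2 = 2, A[0][1] + B[1][1] = 5 + 5 = 10) = 2 (attained at k = 0)
  C[1][0] = min over k of (A[1][0] + B[0][0] = 10 + 2 = 12, A[1][1] + B[1][0] = -3 + -4 = -7) = -7 (attained at k = 1)
  C[1][1] = min over k of (A[1][0] + B[0][1] = 10 + 2 = 12, A[1][1] + B[1][1] = -3 + 5 = 2) = 2 (attained at k = 1)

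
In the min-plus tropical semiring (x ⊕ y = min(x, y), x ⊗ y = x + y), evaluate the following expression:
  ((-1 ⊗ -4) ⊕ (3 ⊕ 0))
((-1 ⊗ -4) ⊕ (3 ⊕ 0)) = -5

Expand innermost to outermost. Recall ⊕ takes the minimum of its arguments and ⊗ takes their sum. Working out the expression ((-1 ⊗ -4) ⊕ (3 ⊕ 0)) gives -5.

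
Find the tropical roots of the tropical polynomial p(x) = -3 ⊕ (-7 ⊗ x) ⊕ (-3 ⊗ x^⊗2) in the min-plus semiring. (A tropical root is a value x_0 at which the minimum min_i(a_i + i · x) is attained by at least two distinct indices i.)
Roots: {-4, 4}

Each tropical root is a break point of the lower envelope of the lines y = a_i + i · x (there are 3 lines, with slopes 0, 1, ..., 2). Only the lines that attain the minimum somewhere contribute to roots; other lines are dominated. Here the surviving (envelope) indices are i = 2, i = 1, i = 0.
Intersections between consecutive envelope lines give the roots: for adjacent envelope indices i < j the intersection is x = (a_i − a_j) / (j − i). Reading off the sorted break points: {-4, 4}.
Verification: at each break x_0, at least two indices attain the minimum of min_i(a_i + i · x_0).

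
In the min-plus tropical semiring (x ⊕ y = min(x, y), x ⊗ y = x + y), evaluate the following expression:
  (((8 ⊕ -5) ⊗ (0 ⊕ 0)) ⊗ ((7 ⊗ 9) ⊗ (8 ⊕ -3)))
(((8 ⊕ -5) ⊗ (0 ⊕ 0)) ⊗ ((7 ⊗ 9) ⊗ (8 ⊕ -3))) = 8

Expand innermost to outermost. Recall ⊕ takes the minimum of its arguments and ⊗ takes their sum. Working out the expression (((8 ⊕ -5) ⊗ (0 ⊕ 0)) ⊗ ((7 ⊗ 9) ⊗ (8 ⊕ -3))) gives 8.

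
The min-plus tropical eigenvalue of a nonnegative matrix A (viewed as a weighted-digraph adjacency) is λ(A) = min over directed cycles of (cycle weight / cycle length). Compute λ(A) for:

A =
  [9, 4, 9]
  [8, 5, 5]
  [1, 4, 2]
λ(A) = 2

Enumerate directed cycles and compute their means (weight / length). Sample:
  cycle 0 → 0: weight = 9, length = 1, mean = 9/1 ≈ 9.000
  cycle 1 → 1: weight = 5, length = 1, mean = 5/1 ≈ 5.000
  cycle 2 → 2: weight = 2, length = 1, mean = 2/1 ≈ 2.000
  cycle 0 → 1 → 0: weight = 12, length = 2, mean = 12/2 ≈ 6.000
  cycle 0 → 2 → 0: weight = 10, length = 2, mean = 10/2 ≈ 5.000
  cycle 1 → 0 → 1: weight = 12, length = 2, mean = 12/2 ≈ 6.000
Minimum mean = 2.000, attained e.g. along the cycle 2 → 2 with weight 2 and length 1. So λ(A) = 2/1 = 2.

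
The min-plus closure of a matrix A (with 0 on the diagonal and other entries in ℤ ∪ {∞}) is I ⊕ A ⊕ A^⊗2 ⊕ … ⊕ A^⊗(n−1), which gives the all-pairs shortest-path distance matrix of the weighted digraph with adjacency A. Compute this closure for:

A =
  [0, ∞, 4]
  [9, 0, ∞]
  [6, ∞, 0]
Closure =
  [0, ∞, 4]
  [9, 0, 13]
  [6, ∞, 0]

This is the Floyd-Warshall all-pairs shortest-path computation. For each intermediate vertex k = 0, 1, …, 2, update dist[i][j] ← min(dist[i][j], dist[i][k] + dist[k][j]). The final matrix gives, for each (i, j), the minimum total weight of any directed path from i to j (possibly empty when i = j).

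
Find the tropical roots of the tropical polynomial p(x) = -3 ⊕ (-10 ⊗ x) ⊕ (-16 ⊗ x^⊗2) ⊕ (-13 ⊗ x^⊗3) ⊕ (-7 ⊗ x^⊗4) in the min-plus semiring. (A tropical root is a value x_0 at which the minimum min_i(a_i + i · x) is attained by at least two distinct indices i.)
Roots: {-6, -3, 6, 7}

Each tropical root is a break point of the lower envelope of the lines y = a_i + i · x (there are 5 lines, with slopes 0, 1, ..., 4). Only the lines that attain the minimum somewhere contribute to roots; other lines are dominated. Here the surviving (envelope) indices are i = 4, i = 3, i = 2, i = 1, i = 0.
Intersections between consecutive envelope lines give the roots: for adjacent envelope indices i < j the intersection is x = (a_i − a_j) / (j − i). Reading off the sorted break points: {-6, -3, 6, 7}.
Verification: at each break x_0, at least two indices attain the minimum of min_i(a_i + i · x_0).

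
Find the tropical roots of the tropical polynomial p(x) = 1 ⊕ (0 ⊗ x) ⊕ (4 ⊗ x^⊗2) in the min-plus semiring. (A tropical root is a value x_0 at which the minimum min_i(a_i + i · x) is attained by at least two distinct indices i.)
Roots: {-4, 1}

Each tropical root is a break point of the lower envelope of the lines y = a_i + i · x (there are 3 lines, with slopes 0, 1, ..., 2). Only the lines that attain the minimum somewhere contribute to roots; other lines are dominated. Here the surviving (envelope) indices are i = 2, i = 1, i = 0.
Intersections between consecutive envelope lines give the roots: for adjacent envelope indices i < j the intersection is x = (a_i − a_j) / (j − i). Reading off the sorted break points: {-4, 1}.
Verification: at each break x_0, at least two indices attain the minimum of min_i(a_i + i · x_0).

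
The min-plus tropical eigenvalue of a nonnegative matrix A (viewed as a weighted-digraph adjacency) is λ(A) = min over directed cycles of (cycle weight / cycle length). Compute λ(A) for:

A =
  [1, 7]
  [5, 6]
λ(A) = 1

Enumerate directed cycles and compute their means (weight / length). Sample:
  cycle 0 → 0: weight = 1, length = 1, mean = 1/1 ≈ 1.000
  cycle 1 → 1: weight = 6, length = 1, mean = 6/1 ≈ 6.000
  cycle 0 → 1 → 0: weight = 12, length = 2, mean = 12/2 ≈ 6.000
  cycle 1 → 0 → 1: weight = 12, length = 2, mean = 12/2 ≈ 6.000
Minimum mean = 1.000, attained e.g. along the cycle 0 → 0 with weight 1 and length 1. So λ(A) = 1/1 = 1.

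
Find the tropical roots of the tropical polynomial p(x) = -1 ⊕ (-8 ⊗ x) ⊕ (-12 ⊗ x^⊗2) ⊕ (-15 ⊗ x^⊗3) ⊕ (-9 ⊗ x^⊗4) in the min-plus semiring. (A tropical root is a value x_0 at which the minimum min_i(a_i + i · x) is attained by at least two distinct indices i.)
Roots: {-6, 3, 4, 7}

Each tropical root is a break point of the lower envelope of the lines y = a_i + i · x (there are 5 lines, with slopes 0, 1, ..., 4). Only the lines that attain the minimum somewhere contribute to roots; other lines are dominated. Here the surviving (envelope) indices are i = 4, i = 3, i = 2, i = 1, i = 0.
Intersections between consecutive envelope lines give the roots: for adjacent envelope indices i < j the intersection is x = (a_i − a_j) / (j − i). Reading off the sorted break points: {-6, 3, 4, 7}.
Verification: at each break x_0, at least two indices attain the minimum of min_i(a_i + i · x_0).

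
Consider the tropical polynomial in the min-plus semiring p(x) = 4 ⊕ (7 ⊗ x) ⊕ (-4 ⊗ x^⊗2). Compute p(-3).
p(-3) = -10

A tropical monomial a ⊗ x^⊗i evaluates to a + i · x. Evaluating each term at x = -3:
  Term 0 contributes 4 + 0 · -3 = 4
  Term 1 contributes 7 + 1 · -3 = 4
  Term 2 contributes -4 + 2 · -3 = -10
p(-3) = ⊕ of these = min[4, 4, -10] = -10.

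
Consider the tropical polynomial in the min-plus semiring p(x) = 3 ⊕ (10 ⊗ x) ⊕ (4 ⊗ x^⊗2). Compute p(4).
p(4) = 3

A tropical monomial a ⊗ x^⊗i evaluates to a + i · x. Evaluating each term at x = 4:
  Term 0 contributes 3 + 0 · 4 = 3
  Term 1 contributes 10 + 1 · 4 = 14
  Term 2 contributes 4 + 2 · 4 = 12
p(4) = ⊕ of these = min[3, 14, 12] = 3.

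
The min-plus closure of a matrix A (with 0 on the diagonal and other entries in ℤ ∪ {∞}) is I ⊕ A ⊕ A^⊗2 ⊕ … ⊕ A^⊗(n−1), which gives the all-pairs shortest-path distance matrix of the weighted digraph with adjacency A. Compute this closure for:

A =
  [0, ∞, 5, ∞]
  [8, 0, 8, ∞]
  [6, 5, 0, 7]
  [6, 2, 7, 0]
Closure =
  [0, 10, 5, 12]
  [8, 0, 8, 15]
  [6, 5, 0, 7]
  [6, 2, 7, 0]

This is the Floyd-Warshall all-pairs shortest-path computation. For each intermediate vertex k = 0, 1, …, 3, update dist[i][j] ← min(dist[i][j], dist[i][k] + dist[k][j]). The final matrix gives, for each (i, j), the minimum total weight of any directed path from i to j (possibly empty when i = j).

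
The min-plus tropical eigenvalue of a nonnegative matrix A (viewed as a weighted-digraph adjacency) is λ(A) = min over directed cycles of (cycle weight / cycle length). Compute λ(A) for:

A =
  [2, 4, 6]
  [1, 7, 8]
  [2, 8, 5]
λ(A) = 2

Enumerate directed cycles and compute their means (weight / length). Sample:
  cycle 0 → 0: weight = 2, length = 1, mean = 2/1 ≈ 2.000
  cycle 1 → 1: weight = 7, length = 1, mean = 7/1 ≈ 7.000
  cycle 2 → 2: weight = 5, length = 1, mean = 5/1 ≈ 5.000
  cycle 0 → 1 → 0: weight = 5, length = 2, mean = 5/2 ≈ 2.500
  cycle 0 → 2 → 0: weight = 8, length = 2, mean = 8/2 ≈ 4.000
  cycle 1 → 0 → 1: weight = 5, length = 2, mean = 5/2 ≈ 2.500
Minimum mean = 2.000, attained e.g. along the cycle 0 → 0 with weight 2 and length 1. So λ(A) = 2/1 = 2.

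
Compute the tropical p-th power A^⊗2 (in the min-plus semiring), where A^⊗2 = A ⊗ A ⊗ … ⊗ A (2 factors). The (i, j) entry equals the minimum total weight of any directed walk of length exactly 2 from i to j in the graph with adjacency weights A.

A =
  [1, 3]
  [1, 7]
A^⊗2 =
  [2, 4]
  [2, 4]

Each entry (A^⊗2)_ij equals the minimum over all length-2 walks i = v_0 → v_1 → … → v_2 = j of Σ_t A[v_t][v_{t+1}]. For example, for (i, j) = (0, 1) we minimise over 2 possible intermediate vertex sequences; the minimum is 4, attained along the walk 0 → 0 → 1.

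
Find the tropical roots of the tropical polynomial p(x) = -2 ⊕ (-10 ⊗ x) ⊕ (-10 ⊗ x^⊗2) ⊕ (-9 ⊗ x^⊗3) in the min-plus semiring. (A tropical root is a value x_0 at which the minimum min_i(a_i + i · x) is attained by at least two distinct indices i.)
Roots: {-1, 0, 8}

Each tropical root is a break point of the lower envelope of the lines y = a_i + i · x (there are 4 lines, with slopes 0, 1, ..., 3). Only the lines that attain the minimum somewhere contribute to roots; other lines are dominated. Here the surviving (envelope) indices are i = 3, i = 2, i = 1, i = 0.
Intersections between consecutive envelope lines give the roots: for adjacent envelope indices i < j the intersection is x = (a_i − a_j) / (j − i). Reading off the sorted break points: {-1, 0, 8}.
Verification: at each break x_0, at least two indices attain the minimum of min_i(a_i + i · x_0).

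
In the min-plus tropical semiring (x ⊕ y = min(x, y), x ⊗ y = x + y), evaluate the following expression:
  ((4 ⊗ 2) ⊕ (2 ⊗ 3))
((4 ⊗ 2) ⊕ (2 ⊗ 3)) = 5

Expand innermost to outermost. Recall ⊕ takes the minimum of its arguments and ⊗ takes their sum. Working out the expression ((4 ⊗ 2) ⊕ (2 ⊗ 3)) gives 5.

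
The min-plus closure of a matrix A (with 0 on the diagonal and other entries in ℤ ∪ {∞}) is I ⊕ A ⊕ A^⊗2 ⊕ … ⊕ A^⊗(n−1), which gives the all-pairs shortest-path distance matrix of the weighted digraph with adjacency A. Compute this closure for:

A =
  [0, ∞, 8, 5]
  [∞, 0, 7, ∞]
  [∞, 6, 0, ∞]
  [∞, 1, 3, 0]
Closure =
  [0, 6, 8, 5]
  [∞, 0, 7, ∞]
  [∞, 6, 0, ∞]
  [∞, 1, 3, 0]

This is the Floyd-Warshall all-pairs shortest-path computation. For each intermediate vertex k = 0, 1, …, 3, update dist[i][j] ← min(dist[i][j], dist[i][k] + dist[k][j]). The final matrix gives, for each (i, j), the minimum total weight of any directed path from i to j (possibly empty when i = j).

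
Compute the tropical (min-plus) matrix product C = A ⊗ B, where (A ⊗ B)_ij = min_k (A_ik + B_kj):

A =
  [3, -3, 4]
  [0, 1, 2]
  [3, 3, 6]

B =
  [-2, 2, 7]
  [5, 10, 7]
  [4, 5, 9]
A ⊗ B =
  [1, 5, 4]
  [-2, 2, 7]
  [1, 5, 10]

Apply the min-plus product entry-by-entry:
  C[0][0] = min over k of (A[0][0] + B[0][0] = 3 + -2 = 1, A[0][1] + B[1][0] = -3 + 5 = 2, A[0][2] + B[2][0] = 4 + 4 = 8) = 1 (attained at k = 0)
  C[0][1] = min over k of (A[0][0] + B[0][1] = 3 + 2 = 5, A[0][1] + B[1][1] = -3 + 10 = 7, A[0][2] + B[2][1] = 4 + 5 = 9) = 5 (attained at k = 0)
  C[0][2] = min over k of (A[0][0] + B[0][2] = 3 + 7 = 10, A[0][1] + B[1][2] = -3 + 7 = 4, A[0][2] + B[2][2] = 4 + 9 = 13) = 4 (attained at k = 1)
  C[1][0] = min over k of (A[1][0] + B[0][0] = 0 + -2 = -2, A[1][1] + B[1][0] = 1 + 5 = 6, A[1][2] + B[2][0] = 2 + 4 = 6) = -2 (attained at k = 0)
  C[1][1] = min over k of (A[1][0] + B[0][1] = 0 + 2 = 2, A[1][1] + B[1][1] = 1 + 10 = 11, A[1][2] + B[2][1] = 2 + 5 = 7) = 2 (attained at k = 0)
  C[1][2] = min over k of (A[1][0] + B[0][2] = 0 + 7 = 7, A[1][1] + B[1][2] = 1 + 7 = 8, A[1][2] + B[2][2] = 2 + 9 = 11) = 7 (attained at k = 0)
  C[2][0] = min over k of (A[2][0] + B[0][0] = 3 + -2 = 1, A[2][1] + B[1][0] = 3 + 5 = 8, A[2][2] + B[2][0] = 6 + 4 = 10) = 1 (attained at k = 0)
  C[2][1] = min over k of (A[2][0] + B[0][1] = 3 + 2 = 5, A[2][1] + B[1][1] = 3 + 10 = 13, A[2][2] + B[2][1] = 6 + 5 = 11) = 5 (attained at k = 0)
  C[2][2] = min over k of (A[2][0] + B[0][2] = 3 + 7 = 10, A[2][1] + B[1][2] = 3 + 7 = 10, A[2][2] + B[2][2] = 6 + 9 = 15) = 10 (attained at k = 0)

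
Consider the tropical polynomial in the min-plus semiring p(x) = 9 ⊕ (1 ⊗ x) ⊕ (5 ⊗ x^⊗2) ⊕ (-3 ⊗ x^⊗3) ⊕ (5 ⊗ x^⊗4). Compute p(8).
p(8) = 9

A tropical monomial a ⊗ x^⊗i evaluates to a + i · x. Evaluating each term at x = 8:
  Term 0 contributes 9 + 0 · 8 = 9
  Term 1 contributes 1 + 1 · 8 = 9
  Term 2 contributes 5 + 2 · 8 = 21
  Term 3 contributes -3 + 3 · 8 = 21
  Term 4 contributes 5 + 4 · 8 = 37
p(8) = ⊕ of these = min[9, 9, 21, 21, 37] = 9.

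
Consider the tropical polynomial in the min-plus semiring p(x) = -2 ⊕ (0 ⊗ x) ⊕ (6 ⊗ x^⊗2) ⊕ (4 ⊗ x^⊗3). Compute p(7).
p(7) = -2

A tropical monomial a ⊗ x^⊗i evaluates to a + i · x. Evaluating each term at x = 7:
  Term 0 contributes -2 + 0 · 7 = -2
  Term 1 contributes 0 + 1 · 7 = 7
  Term 2 contributes 6 + 2 · 7 = 20
  Term 3 contributes 4 + 3 · 7 = 25
p(7) = ⊕ of these = min[-2, 7, 20, 25] = -2.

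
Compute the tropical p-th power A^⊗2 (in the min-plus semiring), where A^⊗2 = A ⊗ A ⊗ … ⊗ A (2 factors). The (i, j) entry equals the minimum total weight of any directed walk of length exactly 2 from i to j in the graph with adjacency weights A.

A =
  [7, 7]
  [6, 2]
A^⊗2 =
  [13, 9]
  [8, 4]

Each entry (A^⊗2)_ij equals the minimum over all length-2 walks i = v_0 → v_1 → … → v_2 = j of Σ_t A[v_t][v_{t+1}]. For example, for (i, j) = (0, 1) we minimise over 2 possible intermediate vertex sequences; the minimum is 9, attained along the walk 0 → 1 → 1.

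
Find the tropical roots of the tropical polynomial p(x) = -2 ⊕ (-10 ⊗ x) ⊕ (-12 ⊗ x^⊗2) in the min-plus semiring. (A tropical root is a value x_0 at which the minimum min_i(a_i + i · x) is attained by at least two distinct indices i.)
Roots: {2, 8}

Each tropical root is a break point of the lower envelope of the lines y = a_i + i · x (there are 3 lines, with slopes 0, 1, ..., 2). Only the lines that attain the minimum somewhere contribute to roots; other lines are dominated. Here the surviving (envelope) indices are i = 2, i = 1, i = 0.
Intersections between consecutive envelope lines give the roots: for adjacent envelope indices i < j the intersection is x = (a_i − a_j) / (j − i). Reading off the sorted break points: {2, 8}.
Verification: at each break x_0, at least two indices attain the minimum of min_i(a_i + i · x_0).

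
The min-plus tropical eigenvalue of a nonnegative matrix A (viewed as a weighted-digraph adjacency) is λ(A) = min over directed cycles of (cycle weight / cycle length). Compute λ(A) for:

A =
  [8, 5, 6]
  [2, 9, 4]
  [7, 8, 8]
λ(A) = 7/2

Enumerate directed cycles and compute their means (weight / length). Sample:
  cycle 0 → 0: weight = 8, length = 1, mean = 8/1 ≈ 8.000
  cycle 1 → 1: weight = 9, length = 1, mean = 9/1 ≈ 9.000
  cycle 2 → 2: weight = 8, length = 1, mean = 8/1 ≈ 8.000
  cycle 0 → 1 → 0: weight = 7, length = 2, mean = 7/2 ≈ 3.500
  cycle 0 → 2 → 0: weight = 13, length = 2, mean = 13/2 ≈ 6.500
  cycle 1 → 0 → 1: weight = 7, length = 2, mean = 7/2 ≈ 3.500
Minimum mean = 3.500, attained e.g. along the cycle 0 → 1 → 0 with weight 7 and length 2. So λ(A) = 7/2 = 7/2.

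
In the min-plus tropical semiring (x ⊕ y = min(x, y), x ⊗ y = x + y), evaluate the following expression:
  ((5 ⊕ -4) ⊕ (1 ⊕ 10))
((5 ⊕ -4) ⊕ (1 ⊕ 10)) = -4

Expand innermost to outermost. Recall ⊕ takes the minimum of its arguments and ⊗ takes their sum. Working out the expression ((5 ⊕ -4) ⊕ (1 ⊕ 10)) gives -4.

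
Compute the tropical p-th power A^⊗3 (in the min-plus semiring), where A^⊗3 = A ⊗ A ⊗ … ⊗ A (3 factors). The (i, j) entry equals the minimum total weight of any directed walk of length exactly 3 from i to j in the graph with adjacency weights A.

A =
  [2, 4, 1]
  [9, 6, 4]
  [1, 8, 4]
A^⊗3 =
  [4, 6, 3]
  [7, 9, 6]
  [3, 7, 4]

Each entry (A^⊗3)_ij equals the minimum over all length-3 walks i = v_0 → v_1 → … → v_3 = j of Σ_t A[v_t][v_{t+1}]. For example, for (i, j) = (0, 2) we minimise over 9 possible intermediate vertex sequences; the minimum is 3, attained along the walk 0 → 2 → 0 → 2.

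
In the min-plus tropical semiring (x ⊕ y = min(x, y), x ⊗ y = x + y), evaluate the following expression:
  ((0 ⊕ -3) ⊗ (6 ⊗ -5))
((0 ⊕ -3) ⊗ (6 ⊗ -5)) = -2

Expand innermost to outermost. Recall ⊕ takes the minimum of its arguments and ⊗ takes their sum. Working out the expression ((0 ⊕ -3) ⊗ (6 ⊗ -5)) gives -2.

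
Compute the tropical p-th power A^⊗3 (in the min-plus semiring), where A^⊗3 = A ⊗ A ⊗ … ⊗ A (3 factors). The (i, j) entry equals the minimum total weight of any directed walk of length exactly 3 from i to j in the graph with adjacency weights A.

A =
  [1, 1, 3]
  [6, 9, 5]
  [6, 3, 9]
A^⊗3 =
  [3, 3, 5]
  [8, 8, 10]
  [8, 8, 10]

Each entry (A^⊗3)_ij equals the minimum over all length-3 walks i = v_0 → v_1 → … → v_3 = j of Σ_t A[v_t][v_{t+1}]. For example, for (i, j) = (0, 2) we minimise over 9 possible intermediate vertex sequences; the minimum is 5, attained along the walk 0 → 0 → 0 → 2.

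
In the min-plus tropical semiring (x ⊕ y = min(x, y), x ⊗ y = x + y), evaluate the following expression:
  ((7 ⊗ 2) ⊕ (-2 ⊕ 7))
((7 ⊗ 2) ⊕ (-2 ⊕ 7)) = -2

Expand innermost to outermost. Recall ⊕ takes the minimum of its arguments and ⊗ takes their sum. Working out the expression ((7 ⊗ 2) ⊕ (-2 ⊕ 7)) gives -2.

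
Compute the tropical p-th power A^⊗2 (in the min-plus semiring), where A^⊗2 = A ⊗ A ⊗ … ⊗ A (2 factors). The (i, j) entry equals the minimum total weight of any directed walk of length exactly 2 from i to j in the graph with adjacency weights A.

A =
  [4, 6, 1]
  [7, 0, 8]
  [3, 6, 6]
A^⊗2 =
  [4, 6, 5]
  [7, 0, 8]
  [7, 6, 4]

Each entry (A^⊗2)_ij equals the minimum over all length-2 walks i = v_0 → v_1 → … → v_2 = j of Σ_t A[v_t][v_{t+1}]. For example, for (i, j) = (0, 2) we minimise over 3 possible intermediate vertex sequences; the minimum is 5, attained along the walk 0 → 0 → 2.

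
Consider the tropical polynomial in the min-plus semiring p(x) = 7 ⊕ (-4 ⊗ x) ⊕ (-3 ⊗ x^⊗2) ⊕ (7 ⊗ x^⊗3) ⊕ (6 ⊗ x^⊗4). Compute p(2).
p(2) = -2

A tropical monomial a ⊗ x^⊗i evaluates to a + i · x. Evaluating each term at x = 2:
  Term 0 contributes 7 + 0 · 2 = 7
  Term 1 contributes -4 + 1 · 2 = -2
  Term 2 contributes -3 + 2 · 2 = 1
  Term 3 contributes 7 + 3 · 2 = 13
  Term 4 contributes 6 + 4 · 2 = 14
p(2) = ⊕ of these = min[7, -2, 1, 13, 14] = -2.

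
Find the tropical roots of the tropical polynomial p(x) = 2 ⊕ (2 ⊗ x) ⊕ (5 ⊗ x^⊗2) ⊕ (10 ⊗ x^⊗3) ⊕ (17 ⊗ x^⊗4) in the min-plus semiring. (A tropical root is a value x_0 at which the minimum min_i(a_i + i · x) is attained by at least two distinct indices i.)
Roots: {-7, -5, -3, 0}

Each tropical root is a break point of the lower envelope of the lines y = a_i + i · x (there are 5 lines, with slopes 0, 1, ..., 4). Only the lines that attain the minimum somewhere contribute to roots; other lines are dominated. Here the surviving (envelope) indices are i = 4, i = 3, i = 2, i = 1, i = 0.
Intersections between consecutive envelope lines give the roots: for adjacent envelope indices i < j the intersection is x = (a_i − a_j) / (j − i). Reading off the sorted break points: {-7, -5, -3, 0}.
Verification: at each break x_0, at least two indices attain the minimum of min_i(a_i + i · x_0).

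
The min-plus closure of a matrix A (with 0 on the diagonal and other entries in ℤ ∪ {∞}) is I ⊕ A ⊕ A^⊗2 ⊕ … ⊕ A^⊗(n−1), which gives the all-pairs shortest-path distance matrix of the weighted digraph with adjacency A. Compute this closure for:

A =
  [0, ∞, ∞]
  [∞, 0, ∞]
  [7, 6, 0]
Closure =
  [0, ∞, ∞]
  [∞, 0, ∞]
  [7, 6, 0]

This is the Floyd-Warshall all-pairs shortest-path computation. For each intermediate vertex k = 0, 1, …, 2, update dist[i][j] ← min(dist[i][j], dist[i][k] + dist[k][j]). The final matrix gives, for each (i, j), the minimum total weight of any directed path from i to j (possibly empty when i = j).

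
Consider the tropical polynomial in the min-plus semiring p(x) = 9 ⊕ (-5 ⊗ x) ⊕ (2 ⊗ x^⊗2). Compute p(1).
p(1) = -4

A tropical monomial a ⊗ x^⊗i evaluates to a + i · x. Evaluating each term at x = 1:
  Term 0 contributes 9 + 0 · 1 = 9
  Term 1 contributes -5 + 1 · 1 = -4
  Term 2 contributes 2 + 2 · 1 = 4
p(1) = ⊕ of these = min[9, -4, 4] = -4.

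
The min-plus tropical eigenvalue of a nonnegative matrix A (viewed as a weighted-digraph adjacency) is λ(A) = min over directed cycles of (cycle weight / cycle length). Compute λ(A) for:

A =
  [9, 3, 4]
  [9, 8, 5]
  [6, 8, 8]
λ(A) = 14/3

Enumerate directed cycles and compute their means (weight / length). Sample:
  cycle 0 → 0: weight = 9, length = 1, mean = 9/1 ≈ 9.000
  cycle 1 → 1: weight = 8, length = 1, mean = 8/1 ≈ 8.000
  cycle 2 → 2: weight = 8, length = 1, mean = 8/1 ≈ 8.000
  cycle 0 → 1 → 0: weight = 12, length = 2, mean = 12/2 ≈ 6.000
  cycle 0 → 2 → 0: weight = 10, length = 2, mean = 10/2 ≈ 5.000
  cycle 1 → 0 → 1: weight = 12, length = 2, mean = 12/2 ≈ 6.000
Minimum mean = 4.667, attained e.g. along the cycle 0 → 1 → 2 → 0 with weight 14 and length 3. So λ(A) = 14/3 = 14/3.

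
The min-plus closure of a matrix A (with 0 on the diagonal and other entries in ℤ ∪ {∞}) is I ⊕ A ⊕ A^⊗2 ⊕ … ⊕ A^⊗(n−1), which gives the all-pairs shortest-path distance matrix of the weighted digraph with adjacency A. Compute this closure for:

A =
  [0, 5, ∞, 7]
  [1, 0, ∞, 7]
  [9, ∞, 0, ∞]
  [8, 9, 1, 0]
Closure =
  [0, 5, 8, 7]
  [1, 0, 8, 7]
  [9, 14, 0, 16]
  [8, 9, 1, 0]

This is the Floyd-Warshall all-pairs shortest-path computation. For each intermediate vertex k = 0, 1, …, 3, update dist[i][j] ← min(dist[i][j], dist[i][k] + dist[k][j]). The final matrix gives, for each (i, j), the minimum total weight of any directed path from i to j (possibly empty when i = j).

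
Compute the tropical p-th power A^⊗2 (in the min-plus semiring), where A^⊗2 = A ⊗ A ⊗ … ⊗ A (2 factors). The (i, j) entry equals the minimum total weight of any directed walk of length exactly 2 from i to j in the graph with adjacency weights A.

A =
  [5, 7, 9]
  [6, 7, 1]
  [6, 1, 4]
A^⊗2 =
  [10, 10, 8]
  [7, 2, 5]
  [7, 5, 2]

Each entry (A^⊗2)_ij equals the minimum over all length-2 walks i = v_0 → v_1 → … → v_2 = j of Σ_t A[v_t][v_{t+1}]. For example, for (i, j) = (0, 2) we minimise over 3 possible intermediate vertex sequences; the minimum is 8, attained along the walk 0 → 1 → 2.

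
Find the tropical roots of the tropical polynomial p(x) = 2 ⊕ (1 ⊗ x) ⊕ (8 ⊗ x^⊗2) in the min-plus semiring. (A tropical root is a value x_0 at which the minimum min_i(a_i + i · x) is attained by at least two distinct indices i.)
Roots: {-7, 1}

Each tropical root is a break point of the lower envelope of the lines y = a_i + i · x (there are 3 lines, with slopes 0, 1, ..., 2). Only the lines that attain the minimum somewhere contribute to roots; other lines are dominated. Here the surviving (envelope) indices are i = 2, i = 1, i = 0.
Intersections between consecutive envelope lines give the roots: for adjacent envelope indices i < j the intersection is x = (a_i − a_j) / (j − i). Reading off the sorted break points: {-7, 1}.
Verification: at each break x_0, at least two indices attain the minimum of min_i(a_i + i · x_0).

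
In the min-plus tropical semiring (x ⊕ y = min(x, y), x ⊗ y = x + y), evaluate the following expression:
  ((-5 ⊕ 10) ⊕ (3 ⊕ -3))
((-5 ⊕ 10) ⊕ (3 ⊕ -3)) = -5

Expand innermost to outermost. Recall ⊕ takes the minimum of its arguments and ⊗ takes their sum. Working out the expression ((-5 ⊕ 10) ⊕ (3 ⊕ -3)) gives -5.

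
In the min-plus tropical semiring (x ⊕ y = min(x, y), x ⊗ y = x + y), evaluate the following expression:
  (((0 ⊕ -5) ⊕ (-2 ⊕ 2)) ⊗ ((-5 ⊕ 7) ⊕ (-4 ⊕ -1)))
(((0 ⊕ -5) ⊕ (-2 ⊕ 2)) ⊗ ((-5 ⊕ 7) ⊕ (-4 ⊕ -1))) = -10

Expand innermost to outermost. Recall ⊕ takes the minimum of its arguments and ⊗ takes their sum. Working out the expression (((0 ⊕ -5) ⊕ (-2 ⊕ 2)) ⊗ ((-5 ⊕ 7) ⊕ (-4 ⊕ -1))) gives -10.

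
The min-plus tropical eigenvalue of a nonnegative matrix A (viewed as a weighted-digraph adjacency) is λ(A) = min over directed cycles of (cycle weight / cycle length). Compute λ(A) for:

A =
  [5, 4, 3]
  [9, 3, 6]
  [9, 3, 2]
λ(A) = 2

Enumerate directed cycles and compute their means (weight / length). Sample:
  cycle 0 → 0: weight = 5, length = 1, mean = 5/1 ≈ 5.000
  cycle 1 → 1: weight = 3, length = 1, mean = 3/1 ≈ 3.000
  cycle 2 → 2: weight = 2, length = 1, mean = 2/1 ≈ 2.000
  cycle 0 → 1 → 0: weight = 13, length = 2, mean = 13/2 ≈ 6.500
  cycle 0 → 2 → 0: weight = 12, length = 2, mean = 12/2 ≈ 6.000
  cycle 1 → 0 → 1: weight = 13, length = 2, mean = 13/2 ≈ 6.500
Minimum mean = 2.000, attained e.g. along the cycle 2 → 2 with weight 2 and length 1. So λ(A) = 2/1 = 2.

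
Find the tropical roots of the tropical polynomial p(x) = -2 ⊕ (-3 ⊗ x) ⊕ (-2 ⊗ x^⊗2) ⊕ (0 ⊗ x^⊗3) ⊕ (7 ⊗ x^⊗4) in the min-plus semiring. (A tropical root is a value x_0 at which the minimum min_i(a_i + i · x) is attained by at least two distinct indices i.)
Roots: {-7, -2, -1, 1}

Each tropical root is a break point of the lower envelope of the lines y = a_i + i · x (there are 5 lines, with slopes 0, 1, ..., 4). Only the lines that attain the minimum somewhere contribute to roots; other lines are dominated. Here the surviving (envelope) indices are i = 4, i = 3, i = 2, i = 1, i = 0.
Intersections between consecutive envelope lines give the roots: for adjacent envelope indices i < j the intersection is x = (a_i − a_j) / (j − i). Reading off the sorted break points: {-7, -2, -1, 1}.
Verification: at each break x_0, at least two indices attain the minimum of min_i(a_i + i · x_0).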